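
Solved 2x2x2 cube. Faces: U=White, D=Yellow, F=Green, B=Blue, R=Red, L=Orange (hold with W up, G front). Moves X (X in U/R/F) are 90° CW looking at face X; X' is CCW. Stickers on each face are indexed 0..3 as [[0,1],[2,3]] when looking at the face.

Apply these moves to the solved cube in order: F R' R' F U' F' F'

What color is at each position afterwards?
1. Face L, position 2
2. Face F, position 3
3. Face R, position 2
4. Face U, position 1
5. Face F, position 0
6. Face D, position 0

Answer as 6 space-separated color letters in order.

Answer: O O B Y B Y

Derivation:
After move 1 (F): F=GGGG U=WWOO R=WRWR D=RRYY L=OYOY
After move 2 (R'): R=RRWW U=WBOB F=GWGO D=RGYG B=YBRB
After move 3 (R'): R=RWRW U=WROY F=GBGB D=RWYO B=GBGB
After move 4 (F): F=GGBB U=WRYY R=OWYW D=RRYO L=OROW
After move 5 (U'): U=RYWY F=ORBB R=GGYW B=OWGB L=GBOW
After move 6 (F'): F=RBOB U=RYGY R=RGRW D=BWYO L=GYOW
After move 7 (F'): F=BBRO U=RYRR R=WGBW D=YWYO L=GYOG
Query 1: L[2] = O
Query 2: F[3] = O
Query 3: R[2] = B
Query 4: U[1] = Y
Query 5: F[0] = B
Query 6: D[0] = Y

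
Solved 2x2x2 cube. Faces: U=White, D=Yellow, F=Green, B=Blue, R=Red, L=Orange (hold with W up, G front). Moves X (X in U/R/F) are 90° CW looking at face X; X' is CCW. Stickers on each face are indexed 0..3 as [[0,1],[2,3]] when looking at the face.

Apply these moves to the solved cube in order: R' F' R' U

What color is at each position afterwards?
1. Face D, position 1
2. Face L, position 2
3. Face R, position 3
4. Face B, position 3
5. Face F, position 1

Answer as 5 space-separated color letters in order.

Answer: W O Y B R

Derivation:
After move 1 (R'): R=RRRR U=WBWB F=GWGW D=YGYG B=YBYB
After move 2 (F'): F=WWGG U=WBRR R=GRYR D=OOYG L=OBOW
After move 3 (R'): R=RRGY U=WYRY F=WBGR D=OWYG B=GBOB
After move 4 (U): U=RWYY F=RRGR R=GBGY B=OBOB L=WBOW
Query 1: D[1] = W
Query 2: L[2] = O
Query 3: R[3] = Y
Query 4: B[3] = B
Query 5: F[1] = R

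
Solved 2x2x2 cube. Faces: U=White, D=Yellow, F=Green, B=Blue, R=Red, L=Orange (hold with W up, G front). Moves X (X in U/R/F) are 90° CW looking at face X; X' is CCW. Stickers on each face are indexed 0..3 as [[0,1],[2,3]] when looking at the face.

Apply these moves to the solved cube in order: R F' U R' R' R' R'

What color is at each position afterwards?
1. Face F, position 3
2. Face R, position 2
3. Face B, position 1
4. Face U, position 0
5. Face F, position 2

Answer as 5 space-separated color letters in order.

After move 1 (R): R=RRRR U=WGWG F=GYGY D=YBYB B=WBWB
After move 2 (F'): F=YYGG U=WGRR R=BRYR D=OOYB L=OGOW
After move 3 (U): U=RWRG F=BRGG R=WBYR B=OGWB L=YYOW
After move 4 (R'): R=BRWY U=RWRO F=BWGG D=ORYG B=BGOB
After move 5 (R'): R=RYBW U=RORB F=BWGO D=OWYG B=GGRB
After move 6 (R'): R=YWRB U=RRRG F=BOGB D=OWYO B=GGWB
After move 7 (R'): R=WBYR U=RWRG F=BRGG D=OOYB B=OGWB
Query 1: F[3] = G
Query 2: R[2] = Y
Query 3: B[1] = G
Query 4: U[0] = R
Query 5: F[2] = G

Answer: G Y G R G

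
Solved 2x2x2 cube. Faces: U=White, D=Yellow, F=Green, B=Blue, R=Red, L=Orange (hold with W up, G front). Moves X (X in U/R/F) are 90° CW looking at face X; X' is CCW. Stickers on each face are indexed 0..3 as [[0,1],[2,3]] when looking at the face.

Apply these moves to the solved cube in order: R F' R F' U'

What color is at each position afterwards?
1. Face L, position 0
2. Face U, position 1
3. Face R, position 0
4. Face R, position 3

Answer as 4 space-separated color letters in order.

Answer: R R O R

Derivation:
After move 1 (R): R=RRRR U=WGWG F=GYGY D=YBYB B=WBWB
After move 2 (F'): F=YYGG U=WGRR R=BRYR D=OOYB L=OGOW
After move 3 (R): R=YBRR U=WYRG F=YOGB D=OWYW B=RBGB
After move 4 (F'): F=OBYG U=WYYR R=WBOR D=GWYW L=OGOR
After move 5 (U'): U=YRWY F=OGYG R=OBOR B=WBGB L=RBOR
Query 1: L[0] = R
Query 2: U[1] = R
Query 3: R[0] = O
Query 4: R[3] = R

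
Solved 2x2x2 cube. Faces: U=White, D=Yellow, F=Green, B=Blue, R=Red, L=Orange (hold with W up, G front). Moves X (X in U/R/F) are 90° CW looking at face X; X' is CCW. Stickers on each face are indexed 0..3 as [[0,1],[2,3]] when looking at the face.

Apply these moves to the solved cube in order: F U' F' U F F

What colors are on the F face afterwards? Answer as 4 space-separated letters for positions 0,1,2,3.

After move 1 (F): F=GGGG U=WWOO R=WRWR D=RRYY L=OYOY
After move 2 (U'): U=WOWO F=OYGG R=GGWR B=WRBB L=BBOY
After move 3 (F'): F=YGOG U=WOGW R=RGRR D=BYYY L=BOOW
After move 4 (U): U=GWWO F=RGOG R=WRRR B=BOBB L=YGOW
After move 5 (F): F=ORGG U=GWWG R=WROR D=RWYY L=YBOY
After move 6 (F): F=GOGR U=GWYB R=WRGR D=OWYY L=YROW
Query: F face = GOGR

Answer: G O G R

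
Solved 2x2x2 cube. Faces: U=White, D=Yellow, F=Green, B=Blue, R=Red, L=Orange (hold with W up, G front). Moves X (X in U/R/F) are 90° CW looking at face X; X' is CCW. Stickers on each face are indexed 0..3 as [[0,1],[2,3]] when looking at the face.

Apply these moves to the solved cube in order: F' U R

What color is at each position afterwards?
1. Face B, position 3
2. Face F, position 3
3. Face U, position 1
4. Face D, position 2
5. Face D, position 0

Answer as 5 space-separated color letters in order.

Answer: B Y R Y O

Derivation:
After move 1 (F'): F=GGGG U=WWRR R=YRYR D=OOYY L=OWOW
After move 2 (U): U=RWRW F=YRGG R=BBYR B=OWBB L=GGOW
After move 3 (R): R=YBRB U=RRRG F=YOGY D=OBYO B=WWWB
Query 1: B[3] = B
Query 2: F[3] = Y
Query 3: U[1] = R
Query 4: D[2] = Y
Query 5: D[0] = O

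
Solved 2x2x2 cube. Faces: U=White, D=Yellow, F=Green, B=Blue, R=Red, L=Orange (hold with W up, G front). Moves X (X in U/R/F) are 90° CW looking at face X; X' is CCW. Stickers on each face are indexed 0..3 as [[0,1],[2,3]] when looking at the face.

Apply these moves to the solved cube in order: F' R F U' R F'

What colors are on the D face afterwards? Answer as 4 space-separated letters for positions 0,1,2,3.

Answer: B B Y R

Derivation:
After move 1 (F'): F=GGGG U=WWRR R=YRYR D=OOYY L=OWOW
After move 2 (R): R=YYRR U=WGRG F=GOGY D=OBYB B=RBWB
After move 3 (F): F=GGYO U=WGWW R=RYGR D=RYYB L=OOOB
After move 4 (U'): U=GWWW F=OOYO R=GGGR B=RYWB L=RBOB
After move 5 (R): R=GGRG U=GOWO F=OYYB D=RWYR B=WYWB
After move 6 (F'): F=YBOY U=GOGR R=WGRG D=BBYR L=ROOW
Query: D face = BBYR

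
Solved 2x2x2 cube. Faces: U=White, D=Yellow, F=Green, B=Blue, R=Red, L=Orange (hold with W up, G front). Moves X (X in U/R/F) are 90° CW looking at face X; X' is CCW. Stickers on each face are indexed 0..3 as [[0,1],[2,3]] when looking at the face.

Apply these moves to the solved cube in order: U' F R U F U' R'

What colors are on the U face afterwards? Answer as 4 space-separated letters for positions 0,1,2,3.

Answer: W W O O

Derivation:
After move 1 (U'): U=WWWW F=OOGG R=GGRR B=RRBB L=BBOO
After move 2 (F): F=GOGO U=WWOB R=WGWR D=RGYY L=BYOY
After move 3 (R): R=WWRG U=WOOO F=GGGY D=RBYR B=BRWB
After move 4 (U): U=OWOO F=WWGY R=BRRG B=BYWB L=GGOY
After move 5 (F): F=GWYW U=OWYG R=OROG D=RBYR L=GROB
After move 6 (U'): U=WGOY F=GRYW R=GWOG B=ORWB L=BYOB
After move 7 (R'): R=WGGO U=WWOO F=GGYY D=RRYW B=RRBB
Query: U face = WWOO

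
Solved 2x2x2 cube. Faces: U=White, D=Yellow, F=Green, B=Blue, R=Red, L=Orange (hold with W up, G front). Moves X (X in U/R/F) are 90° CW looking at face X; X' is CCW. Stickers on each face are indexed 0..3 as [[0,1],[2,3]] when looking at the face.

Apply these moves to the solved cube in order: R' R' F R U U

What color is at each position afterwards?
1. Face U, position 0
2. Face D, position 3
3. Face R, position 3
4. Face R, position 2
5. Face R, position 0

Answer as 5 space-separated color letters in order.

Answer: B G R R O

Derivation:
After move 1 (R'): R=RRRR U=WBWB F=GWGW D=YGYG B=YBYB
After move 2 (R'): R=RRRR U=WYWY F=GBGB D=YWYW B=GBGB
After move 3 (F): F=GGBB U=WYOO R=WRYR D=RRYW L=OYOW
After move 4 (R): R=YWRR U=WGOB F=GRBW D=RGYG B=OBYB
After move 5 (U): U=OWBG F=YWBW R=OBRR B=OYYB L=GROW
After move 6 (U): U=BOGW F=OBBW R=OYRR B=GRYB L=YWOW
Query 1: U[0] = B
Query 2: D[3] = G
Query 3: R[3] = R
Query 4: R[2] = R
Query 5: R[0] = O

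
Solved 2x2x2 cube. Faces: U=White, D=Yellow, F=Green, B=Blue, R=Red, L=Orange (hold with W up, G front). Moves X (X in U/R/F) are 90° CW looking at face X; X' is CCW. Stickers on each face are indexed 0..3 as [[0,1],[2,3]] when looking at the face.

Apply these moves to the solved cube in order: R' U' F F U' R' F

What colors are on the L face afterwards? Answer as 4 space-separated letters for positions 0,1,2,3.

Answer: R W O R

Derivation:
After move 1 (R'): R=RRRR U=WBWB F=GWGW D=YGYG B=YBYB
After move 2 (U'): U=BBWW F=OOGW R=GWRR B=RRYB L=YBOO
After move 3 (F): F=GOWO U=BBOB R=WWWR D=RGYG L=YYOG
After move 4 (F): F=WGOO U=BBGY R=OWBR D=WWYG L=YROG
After move 5 (U'): U=BYBG F=YROO R=WGBR B=OWYB L=RROG
After move 6 (R'): R=GRWB U=BYBO F=YYOG D=WRYO B=GWWB
After move 7 (F): F=OYGY U=BYGR R=BROB D=WGYO L=RWOR
Query: L face = RWOR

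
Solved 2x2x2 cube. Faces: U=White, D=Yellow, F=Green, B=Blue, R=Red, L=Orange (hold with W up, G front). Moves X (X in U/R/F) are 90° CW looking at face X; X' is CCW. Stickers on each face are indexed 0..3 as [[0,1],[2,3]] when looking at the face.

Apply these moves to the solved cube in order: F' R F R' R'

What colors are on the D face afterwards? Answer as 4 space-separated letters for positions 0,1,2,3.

Answer: R G Y W

Derivation:
After move 1 (F'): F=GGGG U=WWRR R=YRYR D=OOYY L=OWOW
After move 2 (R): R=YYRR U=WGRG F=GOGY D=OBYB B=RBWB
After move 3 (F): F=GGYO U=WGWW R=RYGR D=RYYB L=OOOB
After move 4 (R'): R=YRRG U=WWWR F=GGYW D=RGYO B=BBYB
After move 5 (R'): R=RGYR U=WYWB F=GWYR D=RGYW B=OBGB
Query: D face = RGYW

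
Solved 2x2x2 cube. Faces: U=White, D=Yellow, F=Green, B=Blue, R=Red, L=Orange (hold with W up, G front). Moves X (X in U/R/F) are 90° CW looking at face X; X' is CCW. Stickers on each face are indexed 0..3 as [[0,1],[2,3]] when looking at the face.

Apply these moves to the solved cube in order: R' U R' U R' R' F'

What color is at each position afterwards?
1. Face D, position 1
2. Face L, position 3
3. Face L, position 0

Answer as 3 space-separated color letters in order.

After move 1 (R'): R=RRRR U=WBWB F=GWGW D=YGYG B=YBYB
After move 2 (U): U=WWBB F=RRGW R=YBRR B=OOYB L=GWOO
After move 3 (R'): R=BRYR U=WYBO F=RWGB D=YRYW B=GOGB
After move 4 (U): U=BWOY F=BRGB R=GOYR B=GWGB L=RWOO
After move 5 (R'): R=ORGY U=BGOG F=BWGY D=YRYB B=WWRB
After move 6 (R'): R=RYOG U=BROW F=BGGG D=YWYY B=BWRB
After move 7 (F'): F=GGBG U=BRRO R=WYYG D=WOYY L=RWOO
Query 1: D[1] = O
Query 2: L[3] = O
Query 3: L[0] = R

Answer: O O R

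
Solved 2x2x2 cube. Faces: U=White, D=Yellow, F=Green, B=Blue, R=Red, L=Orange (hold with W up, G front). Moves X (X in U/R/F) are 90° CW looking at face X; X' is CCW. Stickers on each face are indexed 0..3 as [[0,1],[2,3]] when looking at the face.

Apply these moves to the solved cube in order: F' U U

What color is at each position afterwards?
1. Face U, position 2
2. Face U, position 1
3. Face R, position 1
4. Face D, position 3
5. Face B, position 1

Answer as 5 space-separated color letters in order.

After move 1 (F'): F=GGGG U=WWRR R=YRYR D=OOYY L=OWOW
After move 2 (U): U=RWRW F=YRGG R=BBYR B=OWBB L=GGOW
After move 3 (U): U=RRWW F=BBGG R=OWYR B=GGBB L=YROW
Query 1: U[2] = W
Query 2: U[1] = R
Query 3: R[1] = W
Query 4: D[3] = Y
Query 5: B[1] = G

Answer: W R W Y G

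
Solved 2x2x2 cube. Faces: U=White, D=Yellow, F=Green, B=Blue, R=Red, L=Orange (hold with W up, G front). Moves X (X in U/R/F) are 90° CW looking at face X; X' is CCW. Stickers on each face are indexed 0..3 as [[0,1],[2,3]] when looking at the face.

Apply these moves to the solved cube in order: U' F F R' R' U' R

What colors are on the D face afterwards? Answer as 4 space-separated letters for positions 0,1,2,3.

Answer: W G Y R

Derivation:
After move 1 (U'): U=WWWW F=OOGG R=GGRR B=RRBB L=BBOO
After move 2 (F): F=GOGO U=WWOB R=WGWR D=RGYY L=BYOY
After move 3 (F): F=GGOO U=WWYY R=OGBR D=WWYY L=BROG
After move 4 (R'): R=GROB U=WBYR F=GWOY D=WGYO B=YRWB
After move 5 (R'): R=RBGO U=WWYY F=GBOR D=WWYY B=ORGB
After move 6 (U'): U=WYWY F=BROR R=GBGO B=RBGB L=OROG
After move 7 (R): R=GGOB U=WRWR F=BWOY D=WGYR B=YBYB
Query: D face = WGYR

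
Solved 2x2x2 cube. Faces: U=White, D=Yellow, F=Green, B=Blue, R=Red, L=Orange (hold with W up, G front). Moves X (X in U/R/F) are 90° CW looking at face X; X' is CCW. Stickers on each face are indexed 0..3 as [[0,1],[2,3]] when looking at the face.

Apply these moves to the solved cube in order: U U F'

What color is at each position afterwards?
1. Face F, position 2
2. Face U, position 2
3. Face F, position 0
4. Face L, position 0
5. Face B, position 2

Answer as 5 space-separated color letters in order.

After move 1 (U): U=WWWW F=RRGG R=BBRR B=OOBB L=GGOO
After move 2 (U): U=WWWW F=BBGG R=OORR B=GGBB L=RROO
After move 3 (F'): F=BGBG U=WWOR R=YOYR D=ROYY L=RWOW
Query 1: F[2] = B
Query 2: U[2] = O
Query 3: F[0] = B
Query 4: L[0] = R
Query 5: B[2] = B

Answer: B O B R B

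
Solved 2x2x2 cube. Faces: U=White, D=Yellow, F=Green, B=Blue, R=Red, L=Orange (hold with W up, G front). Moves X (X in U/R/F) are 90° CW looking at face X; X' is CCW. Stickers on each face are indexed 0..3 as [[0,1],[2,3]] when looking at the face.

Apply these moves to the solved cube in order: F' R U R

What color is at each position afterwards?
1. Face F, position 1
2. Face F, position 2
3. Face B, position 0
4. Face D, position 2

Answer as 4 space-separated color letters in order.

Answer: B G G Y

Derivation:
After move 1 (F'): F=GGGG U=WWRR R=YRYR D=OOYY L=OWOW
After move 2 (R): R=YYRR U=WGRG F=GOGY D=OBYB B=RBWB
After move 3 (U): U=RWGG F=YYGY R=RBRR B=OWWB L=GOOW
After move 4 (R): R=RRRB U=RYGY F=YBGB D=OWYO B=GWWB
Query 1: F[1] = B
Query 2: F[2] = G
Query 3: B[0] = G
Query 4: D[2] = Y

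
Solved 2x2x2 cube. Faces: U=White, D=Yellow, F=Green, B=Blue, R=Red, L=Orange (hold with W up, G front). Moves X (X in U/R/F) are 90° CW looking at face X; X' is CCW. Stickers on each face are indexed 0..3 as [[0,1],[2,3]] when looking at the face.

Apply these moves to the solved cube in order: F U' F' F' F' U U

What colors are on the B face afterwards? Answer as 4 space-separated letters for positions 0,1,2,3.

Answer: G O B B

Derivation:
After move 1 (F): F=GGGG U=WWOO R=WRWR D=RRYY L=OYOY
After move 2 (U'): U=WOWO F=OYGG R=GGWR B=WRBB L=BBOY
After move 3 (F'): F=YGOG U=WOGW R=RGRR D=BYYY L=BOOW
After move 4 (F'): F=GGYO U=WORR R=YGBR D=OWYY L=BWOG
After move 5 (F'): F=GOGY U=WOYB R=WGOR D=WGYY L=BROR
After move 6 (U): U=YWBO F=WGGY R=WROR B=BRBB L=GOOR
After move 7 (U): U=BYOW F=WRGY R=BROR B=GOBB L=WGOR
Query: B face = GOBB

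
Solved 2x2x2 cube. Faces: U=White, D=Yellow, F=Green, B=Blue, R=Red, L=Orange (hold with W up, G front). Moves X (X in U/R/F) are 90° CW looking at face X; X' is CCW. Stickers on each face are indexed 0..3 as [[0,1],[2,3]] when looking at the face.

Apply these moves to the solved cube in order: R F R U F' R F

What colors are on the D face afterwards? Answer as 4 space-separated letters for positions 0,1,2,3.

Answer: R R Y O

Derivation:
After move 1 (R): R=RRRR U=WGWG F=GYGY D=YBYB B=WBWB
After move 2 (F): F=GGYY U=WGOO R=WRGR D=RRYB L=OYOB
After move 3 (R): R=GWRR U=WGOY F=GRYB D=RWYW B=OBGB
After move 4 (U): U=OWYG F=GWYB R=OBRR B=OYGB L=GROB
After move 5 (F'): F=WBGY U=OWOR R=WBRR D=RBYW L=GGOY
After move 6 (R): R=RWRB U=OBOY F=WBGW D=RGYO B=RYWB
After move 7 (F): F=GWWB U=OBYG R=OWYB D=RRYO L=GROG
Query: D face = RRYO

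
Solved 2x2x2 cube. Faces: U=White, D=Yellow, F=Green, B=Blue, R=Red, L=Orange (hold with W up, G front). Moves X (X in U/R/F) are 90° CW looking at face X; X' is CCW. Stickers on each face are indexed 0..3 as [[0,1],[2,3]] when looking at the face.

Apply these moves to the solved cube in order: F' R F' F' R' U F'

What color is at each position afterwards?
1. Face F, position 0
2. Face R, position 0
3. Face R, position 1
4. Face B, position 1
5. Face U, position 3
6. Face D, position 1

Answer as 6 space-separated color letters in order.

Answer: R G B R W Y

Derivation:
After move 1 (F'): F=GGGG U=WWRR R=YRYR D=OOYY L=OWOW
After move 2 (R): R=YYRR U=WGRG F=GOGY D=OBYB B=RBWB
After move 3 (F'): F=OYGG U=WGYR R=BYOR D=WWYB L=OGOR
After move 4 (F'): F=YGOG U=WGBO R=WYWR D=GRYB L=OROY
After move 5 (R'): R=YRWW U=WWBR F=YGOO D=GGYG B=BBRB
After move 6 (U): U=BWRW F=YROO R=BBWW B=ORRB L=YGOY
After move 7 (F'): F=ROYO U=BWBW R=GBGW D=GYYG L=YWOR
Query 1: F[0] = R
Query 2: R[0] = G
Query 3: R[1] = B
Query 4: B[1] = R
Query 5: U[3] = W
Query 6: D[1] = Y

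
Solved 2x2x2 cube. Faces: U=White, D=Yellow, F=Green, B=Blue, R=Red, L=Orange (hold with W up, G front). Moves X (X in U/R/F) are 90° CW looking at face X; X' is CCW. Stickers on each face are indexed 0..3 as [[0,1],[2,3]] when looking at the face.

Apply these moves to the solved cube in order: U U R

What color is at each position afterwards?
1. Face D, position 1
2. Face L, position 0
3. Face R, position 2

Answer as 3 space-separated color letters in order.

After move 1 (U): U=WWWW F=RRGG R=BBRR B=OOBB L=GGOO
After move 2 (U): U=WWWW F=BBGG R=OORR B=GGBB L=RROO
After move 3 (R): R=RORO U=WBWG F=BYGY D=YBYG B=WGWB
Query 1: D[1] = B
Query 2: L[0] = R
Query 3: R[2] = R

Answer: B R R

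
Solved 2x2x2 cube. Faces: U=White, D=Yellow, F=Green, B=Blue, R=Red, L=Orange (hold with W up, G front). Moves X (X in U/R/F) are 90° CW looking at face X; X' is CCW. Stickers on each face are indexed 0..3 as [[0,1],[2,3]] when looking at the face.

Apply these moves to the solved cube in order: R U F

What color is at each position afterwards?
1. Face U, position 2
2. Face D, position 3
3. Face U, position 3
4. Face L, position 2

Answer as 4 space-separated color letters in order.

After move 1 (R): R=RRRR U=WGWG F=GYGY D=YBYB B=WBWB
After move 2 (U): U=WWGG F=RRGY R=WBRR B=OOWB L=GYOO
After move 3 (F): F=GRYR U=WWOY R=GBGR D=RWYB L=GYOB
Query 1: U[2] = O
Query 2: D[3] = B
Query 3: U[3] = Y
Query 4: L[2] = O

Answer: O B Y O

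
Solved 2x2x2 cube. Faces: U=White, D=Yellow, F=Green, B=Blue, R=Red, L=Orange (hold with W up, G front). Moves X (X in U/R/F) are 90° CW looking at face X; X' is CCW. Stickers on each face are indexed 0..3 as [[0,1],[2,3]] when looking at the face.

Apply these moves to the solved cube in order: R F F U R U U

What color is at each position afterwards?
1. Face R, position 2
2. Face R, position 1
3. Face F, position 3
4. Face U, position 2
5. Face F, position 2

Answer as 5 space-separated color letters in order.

After move 1 (R): R=RRRR U=WGWG F=GYGY D=YBYB B=WBWB
After move 2 (F): F=GGYY U=WGOO R=WRGR D=RRYB L=OYOB
After move 3 (F): F=YGYG U=WGBY R=OROR D=GWYB L=OROR
After move 4 (U): U=BWYG F=ORYG R=WBOR B=ORWB L=YGOR
After move 5 (R): R=OWRB U=BRYG F=OWYB D=GWYO B=GRWB
After move 6 (U): U=YBGR F=OWYB R=GRRB B=YGWB L=OWOR
After move 7 (U): U=GYRB F=GRYB R=YGRB B=OWWB L=OWOR
Query 1: R[2] = R
Query 2: R[1] = G
Query 3: F[3] = B
Query 4: U[2] = R
Query 5: F[2] = Y

Answer: R G B R Y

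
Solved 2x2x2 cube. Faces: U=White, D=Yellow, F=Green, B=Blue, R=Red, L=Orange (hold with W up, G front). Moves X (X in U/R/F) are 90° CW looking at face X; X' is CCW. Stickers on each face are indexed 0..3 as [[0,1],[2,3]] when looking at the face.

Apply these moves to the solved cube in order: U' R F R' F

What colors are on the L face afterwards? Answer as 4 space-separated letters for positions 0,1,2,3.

After move 1 (U'): U=WWWW F=OOGG R=GGRR B=RRBB L=BBOO
After move 2 (R): R=RGRG U=WOWG F=OYGY D=YBYR B=WRWB
After move 3 (F): F=GOYY U=WOOB R=WGGG D=RRYR L=BYOB
After move 4 (R'): R=GGWG U=WWOW F=GOYB D=ROYY B=RRRB
After move 5 (F): F=YGBO U=WWBY R=OGWG D=WGYY L=BROO
Query: L face = BROO

Answer: B R O O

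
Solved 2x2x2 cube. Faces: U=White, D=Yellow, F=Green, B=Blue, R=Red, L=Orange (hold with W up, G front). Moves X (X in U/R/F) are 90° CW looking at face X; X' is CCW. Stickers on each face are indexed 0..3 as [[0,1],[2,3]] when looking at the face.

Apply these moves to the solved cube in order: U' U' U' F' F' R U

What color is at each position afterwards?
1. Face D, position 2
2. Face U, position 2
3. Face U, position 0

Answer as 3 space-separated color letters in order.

After move 1 (U'): U=WWWW F=OOGG R=GGRR B=RRBB L=BBOO
After move 2 (U'): U=WWWW F=BBGG R=OORR B=GGBB L=RROO
After move 3 (U'): U=WWWW F=RRGG R=BBRR B=OOBB L=GGOO
After move 4 (F'): F=RGRG U=WWBR R=YBYR D=GOYY L=GWOW
After move 5 (F'): F=GGRR U=WWYY R=OBGR D=WWYY L=GROB
After move 6 (R): R=GORB U=WGYR F=GWRY D=WBYO B=YOWB
After move 7 (U): U=YWRG F=GORY R=YORB B=GRWB L=GWOB
Query 1: D[2] = Y
Query 2: U[2] = R
Query 3: U[0] = Y

Answer: Y R Y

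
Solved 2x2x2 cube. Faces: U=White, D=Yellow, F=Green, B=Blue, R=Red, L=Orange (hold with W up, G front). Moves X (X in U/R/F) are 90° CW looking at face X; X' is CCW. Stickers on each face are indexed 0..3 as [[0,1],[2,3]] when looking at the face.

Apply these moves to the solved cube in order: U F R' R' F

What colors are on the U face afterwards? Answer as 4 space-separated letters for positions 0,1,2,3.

After move 1 (U): U=WWWW F=RRGG R=BBRR B=OOBB L=GGOO
After move 2 (F): F=GRGR U=WWOG R=WBWR D=RBYY L=GYOY
After move 3 (R'): R=BRWW U=WBOO F=GWGG D=RRYR B=YOBB
After move 4 (R'): R=RWBW U=WBOY F=GBGO D=RWYG B=RORB
After move 5 (F): F=GGOB U=WBYY R=OWYW D=BRYG L=GROW
Query: U face = WBYY

Answer: W B Y Y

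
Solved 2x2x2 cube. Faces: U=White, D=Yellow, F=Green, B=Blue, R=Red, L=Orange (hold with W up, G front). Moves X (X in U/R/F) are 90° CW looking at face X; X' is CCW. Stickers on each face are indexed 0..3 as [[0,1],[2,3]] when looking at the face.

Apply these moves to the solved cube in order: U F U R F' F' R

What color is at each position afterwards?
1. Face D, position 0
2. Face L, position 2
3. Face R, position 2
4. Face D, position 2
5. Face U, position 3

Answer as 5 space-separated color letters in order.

Answer: R O O Y W

Derivation:
After move 1 (U): U=WWWW F=RRGG R=BBRR B=OOBB L=GGOO
After move 2 (F): F=GRGR U=WWOG R=WBWR D=RBYY L=GYOY
After move 3 (U): U=OWGW F=WBGR R=OOWR B=GYBB L=GROY
After move 4 (R): R=WORO U=OBGR F=WBGY D=RBYG B=WYWB
After move 5 (F'): F=BYWG U=OBWR R=BORO D=RYYG L=GROG
After move 6 (F'): F=YGBW U=OBBR R=YORO D=RGYG L=GROW
After move 7 (R): R=RYOO U=OGBW F=YGBG D=RWYW B=RYBB
Query 1: D[0] = R
Query 2: L[2] = O
Query 3: R[2] = O
Query 4: D[2] = Y
Query 5: U[3] = W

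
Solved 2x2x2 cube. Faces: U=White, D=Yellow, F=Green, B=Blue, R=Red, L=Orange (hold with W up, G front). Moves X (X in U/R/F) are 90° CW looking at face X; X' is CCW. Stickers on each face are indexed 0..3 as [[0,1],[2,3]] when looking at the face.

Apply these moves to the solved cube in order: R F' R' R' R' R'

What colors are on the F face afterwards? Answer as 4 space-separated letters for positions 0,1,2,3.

After move 1 (R): R=RRRR U=WGWG F=GYGY D=YBYB B=WBWB
After move 2 (F'): F=YYGG U=WGRR R=BRYR D=OOYB L=OGOW
After move 3 (R'): R=RRBY U=WWRW F=YGGR D=OYYG B=BBOB
After move 4 (R'): R=RYRB U=WORB F=YWGW D=OGYR B=GBYB
After move 5 (R'): R=YBRR U=WYRG F=YOGB D=OWYW B=RBGB
After move 6 (R'): R=BRYR U=WGRR F=YYGG D=OOYB B=WBWB
Query: F face = YYGG

Answer: Y Y G G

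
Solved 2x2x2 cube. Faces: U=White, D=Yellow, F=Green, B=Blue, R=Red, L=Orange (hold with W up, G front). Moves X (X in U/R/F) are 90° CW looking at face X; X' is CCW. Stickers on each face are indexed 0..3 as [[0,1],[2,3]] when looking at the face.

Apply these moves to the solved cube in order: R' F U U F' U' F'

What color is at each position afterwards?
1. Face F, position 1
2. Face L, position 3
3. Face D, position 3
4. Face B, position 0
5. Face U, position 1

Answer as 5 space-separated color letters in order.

After move 1 (R'): R=RRRR U=WBWB F=GWGW D=YGYG B=YBYB
After move 2 (F): F=GGWW U=WBOO R=WRBR D=RRYG L=OYOG
After move 3 (U): U=OWOB F=WRWW R=YBBR B=OYYB L=GGOG
After move 4 (U): U=OOBW F=YBWW R=OYBR B=GGYB L=WROG
After move 5 (F'): F=BWYW U=OOOB R=RYRR D=RGYG L=WWOB
After move 6 (U'): U=OBOO F=WWYW R=BWRR B=RYYB L=GGOB
After move 7 (F'): F=WWWY U=OBBR R=GWRR D=GBYG L=GOOO
Query 1: F[1] = W
Query 2: L[3] = O
Query 3: D[3] = G
Query 4: B[0] = R
Query 5: U[1] = B

Answer: W O G R B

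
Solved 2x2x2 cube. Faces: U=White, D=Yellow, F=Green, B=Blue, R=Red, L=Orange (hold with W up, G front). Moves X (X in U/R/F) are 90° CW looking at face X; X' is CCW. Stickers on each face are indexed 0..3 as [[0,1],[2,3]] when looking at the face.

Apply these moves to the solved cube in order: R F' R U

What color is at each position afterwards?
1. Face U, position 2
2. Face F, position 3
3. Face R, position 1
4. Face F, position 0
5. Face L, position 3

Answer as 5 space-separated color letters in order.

Answer: G B B Y W

Derivation:
After move 1 (R): R=RRRR U=WGWG F=GYGY D=YBYB B=WBWB
After move 2 (F'): F=YYGG U=WGRR R=BRYR D=OOYB L=OGOW
After move 3 (R): R=YBRR U=WYRG F=YOGB D=OWYW B=RBGB
After move 4 (U): U=RWGY F=YBGB R=RBRR B=OGGB L=YOOW
Query 1: U[2] = G
Query 2: F[3] = B
Query 3: R[1] = B
Query 4: F[0] = Y
Query 5: L[3] = W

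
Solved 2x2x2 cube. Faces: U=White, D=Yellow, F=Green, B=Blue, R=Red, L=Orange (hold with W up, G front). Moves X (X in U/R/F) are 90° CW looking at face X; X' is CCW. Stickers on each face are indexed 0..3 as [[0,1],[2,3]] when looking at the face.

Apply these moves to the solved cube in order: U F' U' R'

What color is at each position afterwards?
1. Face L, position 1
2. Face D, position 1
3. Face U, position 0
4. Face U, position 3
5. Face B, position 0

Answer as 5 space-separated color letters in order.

After move 1 (U): U=WWWW F=RRGG R=BBRR B=OOBB L=GGOO
After move 2 (F'): F=RGRG U=WWBR R=YBYR D=GOYY L=GWOW
After move 3 (U'): U=WRWB F=GWRG R=RGYR B=YBBB L=OOOW
After move 4 (R'): R=GRRY U=WBWY F=GRRB D=GWYG B=YBOB
Query 1: L[1] = O
Query 2: D[1] = W
Query 3: U[0] = W
Query 4: U[3] = Y
Query 5: B[0] = Y

Answer: O W W Y Y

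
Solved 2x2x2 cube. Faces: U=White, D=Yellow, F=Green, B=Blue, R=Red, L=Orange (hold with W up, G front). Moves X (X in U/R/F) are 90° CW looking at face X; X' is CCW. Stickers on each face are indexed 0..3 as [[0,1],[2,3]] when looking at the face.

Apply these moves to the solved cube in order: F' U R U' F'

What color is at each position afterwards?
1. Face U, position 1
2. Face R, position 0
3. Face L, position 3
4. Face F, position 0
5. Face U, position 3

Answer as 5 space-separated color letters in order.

Answer: G B R G R

Derivation:
After move 1 (F'): F=GGGG U=WWRR R=YRYR D=OOYY L=OWOW
After move 2 (U): U=RWRW F=YRGG R=BBYR B=OWBB L=GGOW
After move 3 (R): R=YBRB U=RRRG F=YOGY D=OBYO B=WWWB
After move 4 (U'): U=RGRR F=GGGY R=YORB B=YBWB L=WWOW
After move 5 (F'): F=GYGG U=RGYR R=BOOB D=WWYO L=WROR
Query 1: U[1] = G
Query 2: R[0] = B
Query 3: L[3] = R
Query 4: F[0] = G
Query 5: U[3] = R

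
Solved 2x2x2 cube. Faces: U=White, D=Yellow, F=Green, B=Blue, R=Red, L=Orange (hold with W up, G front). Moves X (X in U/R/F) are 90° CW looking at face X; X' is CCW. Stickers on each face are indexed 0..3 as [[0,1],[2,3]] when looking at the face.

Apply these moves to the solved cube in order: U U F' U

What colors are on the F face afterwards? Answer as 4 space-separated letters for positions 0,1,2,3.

After move 1 (U): U=WWWW F=RRGG R=BBRR B=OOBB L=GGOO
After move 2 (U): U=WWWW F=BBGG R=OORR B=GGBB L=RROO
After move 3 (F'): F=BGBG U=WWOR R=YOYR D=ROYY L=RWOW
After move 4 (U): U=OWRW F=YOBG R=GGYR B=RWBB L=BGOW
Query: F face = YOBG

Answer: Y O B G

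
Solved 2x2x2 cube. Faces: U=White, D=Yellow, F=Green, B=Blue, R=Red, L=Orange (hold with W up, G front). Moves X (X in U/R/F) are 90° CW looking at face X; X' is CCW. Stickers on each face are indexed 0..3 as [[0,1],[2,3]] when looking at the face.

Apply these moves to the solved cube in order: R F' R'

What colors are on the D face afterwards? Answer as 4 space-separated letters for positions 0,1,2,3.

Answer: O Y Y G

Derivation:
After move 1 (R): R=RRRR U=WGWG F=GYGY D=YBYB B=WBWB
After move 2 (F'): F=YYGG U=WGRR R=BRYR D=OOYB L=OGOW
After move 3 (R'): R=RRBY U=WWRW F=YGGR D=OYYG B=BBOB
Query: D face = OYYG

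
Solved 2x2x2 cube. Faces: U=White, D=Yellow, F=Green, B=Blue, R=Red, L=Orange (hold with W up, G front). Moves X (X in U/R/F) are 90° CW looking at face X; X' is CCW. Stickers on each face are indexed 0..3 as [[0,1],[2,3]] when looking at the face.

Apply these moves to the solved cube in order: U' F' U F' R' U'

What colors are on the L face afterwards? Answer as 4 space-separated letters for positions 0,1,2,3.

After move 1 (U'): U=WWWW F=OOGG R=GGRR B=RRBB L=BBOO
After move 2 (F'): F=OGOG U=WWGR R=YGYR D=BOYY L=BWOW
After move 3 (U): U=GWRW F=YGOG R=RRYR B=BWBB L=OGOW
After move 4 (F'): F=GGYO U=GWRY R=ORBR D=GWYY L=OWOR
After move 5 (R'): R=RROB U=GBRB F=GWYY D=GGYO B=YWWB
After move 6 (U'): U=BBGR F=OWYY R=GWOB B=RRWB L=YWOR
Query: L face = YWOR

Answer: Y W O R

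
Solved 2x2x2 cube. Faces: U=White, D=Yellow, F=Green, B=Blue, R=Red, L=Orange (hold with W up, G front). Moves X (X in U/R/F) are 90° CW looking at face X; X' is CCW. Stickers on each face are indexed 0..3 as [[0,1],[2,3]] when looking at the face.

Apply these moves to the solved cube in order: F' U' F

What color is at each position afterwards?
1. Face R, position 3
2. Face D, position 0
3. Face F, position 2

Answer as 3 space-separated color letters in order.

Answer: R Y G

Derivation:
After move 1 (F'): F=GGGG U=WWRR R=YRYR D=OOYY L=OWOW
After move 2 (U'): U=WRWR F=OWGG R=GGYR B=YRBB L=BBOW
After move 3 (F): F=GOGW U=WRWB R=WGRR D=YGYY L=BOOO
Query 1: R[3] = R
Query 2: D[0] = Y
Query 3: F[2] = G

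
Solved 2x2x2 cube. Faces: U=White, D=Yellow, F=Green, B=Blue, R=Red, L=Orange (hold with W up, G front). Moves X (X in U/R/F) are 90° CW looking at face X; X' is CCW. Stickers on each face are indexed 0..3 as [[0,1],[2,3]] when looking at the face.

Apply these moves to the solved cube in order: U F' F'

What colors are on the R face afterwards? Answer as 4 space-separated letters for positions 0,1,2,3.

After move 1 (U): U=WWWW F=RRGG R=BBRR B=OOBB L=GGOO
After move 2 (F'): F=RGRG U=WWBR R=YBYR D=GOYY L=GWOW
After move 3 (F'): F=GGRR U=WWYY R=OBGR D=WWYY L=GROB
Query: R face = OBGR

Answer: O B G R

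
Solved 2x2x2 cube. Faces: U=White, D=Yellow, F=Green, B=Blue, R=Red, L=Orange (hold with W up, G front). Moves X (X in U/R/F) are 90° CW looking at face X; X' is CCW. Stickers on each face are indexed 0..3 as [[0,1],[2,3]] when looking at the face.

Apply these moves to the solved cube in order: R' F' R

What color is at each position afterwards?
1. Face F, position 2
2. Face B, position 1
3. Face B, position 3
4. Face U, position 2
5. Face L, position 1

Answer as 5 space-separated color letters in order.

Answer: G B B R B

Derivation:
After move 1 (R'): R=RRRR U=WBWB F=GWGW D=YGYG B=YBYB
After move 2 (F'): F=WWGG U=WBRR R=GRYR D=OOYG L=OBOW
After move 3 (R): R=YGRR U=WWRG F=WOGG D=OYYY B=RBBB
Query 1: F[2] = G
Query 2: B[1] = B
Query 3: B[3] = B
Query 4: U[2] = R
Query 5: L[1] = B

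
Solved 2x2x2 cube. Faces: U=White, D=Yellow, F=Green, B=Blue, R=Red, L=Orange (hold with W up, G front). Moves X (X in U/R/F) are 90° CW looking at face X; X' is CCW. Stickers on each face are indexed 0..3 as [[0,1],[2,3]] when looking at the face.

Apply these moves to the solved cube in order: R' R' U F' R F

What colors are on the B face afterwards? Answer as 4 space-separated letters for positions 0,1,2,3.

Answer: R O W B

Derivation:
After move 1 (R'): R=RRRR U=WBWB F=GWGW D=YGYG B=YBYB
After move 2 (R'): R=RRRR U=WYWY F=GBGB D=YWYW B=GBGB
After move 3 (U): U=WWYY F=RRGB R=GBRR B=OOGB L=GBOO
After move 4 (F'): F=RBRG U=WWGR R=WBYR D=BOYW L=GYOY
After move 5 (R): R=YWRB U=WBGG F=RORW D=BGYO B=ROWB
After move 6 (F): F=RRWO U=WBYY R=GWGB D=RYYO L=GBOG
Query: B face = ROWB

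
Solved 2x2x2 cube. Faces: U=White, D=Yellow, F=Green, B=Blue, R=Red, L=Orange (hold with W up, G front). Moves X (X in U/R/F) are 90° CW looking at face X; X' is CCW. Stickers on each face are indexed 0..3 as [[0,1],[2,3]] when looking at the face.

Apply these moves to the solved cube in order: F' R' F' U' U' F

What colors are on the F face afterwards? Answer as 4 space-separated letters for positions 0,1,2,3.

Answer: G Y G B

Derivation:
After move 1 (F'): F=GGGG U=WWRR R=YRYR D=OOYY L=OWOW
After move 2 (R'): R=RRYY U=WBRB F=GWGR D=OGYG B=YBOB
After move 3 (F'): F=WRGG U=WBRY R=GROY D=WWYG L=OBOR
After move 4 (U'): U=BYWR F=OBGG R=WROY B=GROB L=YBOR
After move 5 (U'): U=YRBW F=YBGG R=OBOY B=WROB L=GROR
After move 6 (F): F=GYGB U=YRRR R=BBWY D=OOYG L=GWOW
Query: F face = GYGB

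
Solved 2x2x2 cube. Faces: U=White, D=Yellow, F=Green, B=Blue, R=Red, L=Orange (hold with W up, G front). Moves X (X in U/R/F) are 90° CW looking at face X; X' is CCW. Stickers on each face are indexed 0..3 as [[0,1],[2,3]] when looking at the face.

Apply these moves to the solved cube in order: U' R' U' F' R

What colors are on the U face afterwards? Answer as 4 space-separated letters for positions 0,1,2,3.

After move 1 (U'): U=WWWW F=OOGG R=GGRR B=RRBB L=BBOO
After move 2 (R'): R=GRGR U=WBWR F=OWGW D=YOYG B=YRYB
After move 3 (U'): U=BRWW F=BBGW R=OWGR B=GRYB L=YROO
After move 4 (F'): F=BWBG U=BROG R=OWYR D=ROYG L=YWOW
After move 5 (R): R=YORW U=BWOG F=BOBG D=RYYG B=GRRB
Query: U face = BWOG

Answer: B W O G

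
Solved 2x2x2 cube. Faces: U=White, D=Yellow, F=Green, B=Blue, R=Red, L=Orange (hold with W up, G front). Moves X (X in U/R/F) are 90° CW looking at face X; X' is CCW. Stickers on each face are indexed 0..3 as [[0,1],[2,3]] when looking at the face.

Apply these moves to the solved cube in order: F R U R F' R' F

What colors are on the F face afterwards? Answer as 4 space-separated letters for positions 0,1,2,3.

After move 1 (F): F=GGGG U=WWOO R=WRWR D=RRYY L=OYOY
After move 2 (R): R=WWRR U=WGOG F=GRGY D=RBYB B=OBWB
After move 3 (U): U=OWGG F=WWGY R=OBRR B=OYWB L=GROY
After move 4 (R): R=RORB U=OWGY F=WBGB D=RWYO B=GYWB
After move 5 (F'): F=BBWG U=OWRR R=WORB D=RYYO L=GYOG
After move 6 (R'): R=OBWR U=OWRG F=BWWR D=RBYG B=OYYB
After move 7 (F): F=WBRW U=OWGY R=RBGR D=WOYG L=GROB
Query: F face = WBRW

Answer: W B R W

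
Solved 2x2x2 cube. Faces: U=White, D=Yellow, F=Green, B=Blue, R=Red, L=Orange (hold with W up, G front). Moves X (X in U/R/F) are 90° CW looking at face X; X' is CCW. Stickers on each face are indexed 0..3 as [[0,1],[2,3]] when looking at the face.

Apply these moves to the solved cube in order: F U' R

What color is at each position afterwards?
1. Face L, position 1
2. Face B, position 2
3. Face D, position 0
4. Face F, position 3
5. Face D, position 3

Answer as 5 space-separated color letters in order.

Answer: B O R Y W

Derivation:
After move 1 (F): F=GGGG U=WWOO R=WRWR D=RRYY L=OYOY
After move 2 (U'): U=WOWO F=OYGG R=GGWR B=WRBB L=BBOY
After move 3 (R): R=WGRG U=WYWG F=ORGY D=RBYW B=OROB
Query 1: L[1] = B
Query 2: B[2] = O
Query 3: D[0] = R
Query 4: F[3] = Y
Query 5: D[3] = W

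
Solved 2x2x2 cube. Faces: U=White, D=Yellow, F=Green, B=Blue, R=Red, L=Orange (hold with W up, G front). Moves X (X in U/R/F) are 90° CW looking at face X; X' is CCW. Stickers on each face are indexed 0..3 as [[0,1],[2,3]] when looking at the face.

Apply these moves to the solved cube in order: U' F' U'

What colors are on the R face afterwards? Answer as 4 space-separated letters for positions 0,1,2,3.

Answer: O G Y R

Derivation:
After move 1 (U'): U=WWWW F=OOGG R=GGRR B=RRBB L=BBOO
After move 2 (F'): F=OGOG U=WWGR R=YGYR D=BOYY L=BWOW
After move 3 (U'): U=WRWG F=BWOG R=OGYR B=YGBB L=RROW
Query: R face = OGYR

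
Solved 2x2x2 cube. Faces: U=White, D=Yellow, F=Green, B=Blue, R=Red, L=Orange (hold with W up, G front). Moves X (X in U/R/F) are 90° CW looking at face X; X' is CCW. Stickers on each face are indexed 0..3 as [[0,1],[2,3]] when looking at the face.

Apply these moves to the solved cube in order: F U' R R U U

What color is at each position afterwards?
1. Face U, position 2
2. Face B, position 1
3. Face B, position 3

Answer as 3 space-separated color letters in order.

Answer: R B B

Derivation:
After move 1 (F): F=GGGG U=WWOO R=WRWR D=RRYY L=OYOY
After move 2 (U'): U=WOWO F=OYGG R=GGWR B=WRBB L=BBOY
After move 3 (R): R=WGRG U=WYWG F=ORGY D=RBYW B=OROB
After move 4 (R): R=RWGG U=WRWY F=OBGW D=ROYO B=GRYB
After move 5 (U): U=WWYR F=RWGW R=GRGG B=BBYB L=OBOY
After move 6 (U): U=YWRW F=GRGW R=BBGG B=OBYB L=RWOY
Query 1: U[2] = R
Query 2: B[1] = B
Query 3: B[3] = B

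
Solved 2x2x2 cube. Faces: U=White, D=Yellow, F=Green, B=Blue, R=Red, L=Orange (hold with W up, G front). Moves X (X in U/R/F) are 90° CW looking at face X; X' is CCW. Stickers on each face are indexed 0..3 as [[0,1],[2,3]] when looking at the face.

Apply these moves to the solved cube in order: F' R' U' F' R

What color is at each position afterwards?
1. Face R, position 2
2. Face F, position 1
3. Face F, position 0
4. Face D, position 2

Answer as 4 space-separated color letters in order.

After move 1 (F'): F=GGGG U=WWRR R=YRYR D=OOYY L=OWOW
After move 2 (R'): R=RRYY U=WBRB F=GWGR D=OGYG B=YBOB
After move 3 (U'): U=BBWR F=OWGR R=GWYY B=RROB L=YBOW
After move 4 (F'): F=WROG U=BBGY R=GWOY D=BWYG L=YROW
After move 5 (R): R=OGYW U=BRGG F=WWOG D=BOYR B=YRBB
Query 1: R[2] = Y
Query 2: F[1] = W
Query 3: F[0] = W
Query 4: D[2] = Y

Answer: Y W W Y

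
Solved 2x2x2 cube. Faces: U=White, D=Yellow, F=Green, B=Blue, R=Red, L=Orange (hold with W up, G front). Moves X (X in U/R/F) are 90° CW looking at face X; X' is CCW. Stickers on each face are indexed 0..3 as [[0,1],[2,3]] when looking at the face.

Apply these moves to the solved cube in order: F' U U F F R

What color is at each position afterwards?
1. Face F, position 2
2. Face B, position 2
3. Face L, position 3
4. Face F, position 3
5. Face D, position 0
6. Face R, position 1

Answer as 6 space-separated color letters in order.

After move 1 (F'): F=GGGG U=WWRR R=YRYR D=OOYY L=OWOW
After move 2 (U): U=RWRW F=YRGG R=BBYR B=OWBB L=GGOW
After move 3 (U): U=RRWW F=BBGG R=OWYR B=GGBB L=YROW
After move 4 (F): F=GBGB U=RRWR R=WWWR D=YOYY L=YOOO
After move 5 (F): F=GGBB U=RROO R=WWRR D=WWYY L=YYOO
After move 6 (R): R=RWRW U=RGOB F=GWBY D=WBYG B=OGRB
Query 1: F[2] = B
Query 2: B[2] = R
Query 3: L[3] = O
Query 4: F[3] = Y
Query 5: D[0] = W
Query 6: R[1] = W

Answer: B R O Y W W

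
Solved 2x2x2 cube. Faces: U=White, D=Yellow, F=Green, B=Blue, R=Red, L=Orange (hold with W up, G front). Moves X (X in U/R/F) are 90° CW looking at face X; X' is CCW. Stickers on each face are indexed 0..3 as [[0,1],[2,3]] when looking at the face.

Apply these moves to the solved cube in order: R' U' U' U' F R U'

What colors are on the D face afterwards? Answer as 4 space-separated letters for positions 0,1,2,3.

After move 1 (R'): R=RRRR U=WBWB F=GWGW D=YGYG B=YBYB
After move 2 (U'): U=BBWW F=OOGW R=GWRR B=RRYB L=YBOO
After move 3 (U'): U=BWBW F=YBGW R=OORR B=GWYB L=RROO
After move 4 (U'): U=WWBB F=RRGW R=YBRR B=OOYB L=GWOO
After move 5 (F): F=GRWR U=WWOW R=BBBR D=RYYG L=GYOG
After move 6 (R): R=BBRB U=WROR F=GYWG D=RYYO B=WOWB
After move 7 (U'): U=RRWO F=GYWG R=GYRB B=BBWB L=WOOG
Query: D face = RYYO

Answer: R Y Y O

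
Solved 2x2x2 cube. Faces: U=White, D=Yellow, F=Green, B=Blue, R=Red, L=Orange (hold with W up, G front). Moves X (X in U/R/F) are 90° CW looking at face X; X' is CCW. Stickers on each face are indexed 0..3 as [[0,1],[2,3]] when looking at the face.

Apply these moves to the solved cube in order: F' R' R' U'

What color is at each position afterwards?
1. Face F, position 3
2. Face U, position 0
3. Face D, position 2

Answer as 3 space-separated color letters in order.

Answer: B O Y

Derivation:
After move 1 (F'): F=GGGG U=WWRR R=YRYR D=OOYY L=OWOW
After move 2 (R'): R=RRYY U=WBRB F=GWGR D=OGYG B=YBOB
After move 3 (R'): R=RYRY U=WORY F=GBGB D=OWYR B=GBGB
After move 4 (U'): U=OYWR F=OWGB R=GBRY B=RYGB L=GBOW
Query 1: F[3] = B
Query 2: U[0] = O
Query 3: D[2] = Y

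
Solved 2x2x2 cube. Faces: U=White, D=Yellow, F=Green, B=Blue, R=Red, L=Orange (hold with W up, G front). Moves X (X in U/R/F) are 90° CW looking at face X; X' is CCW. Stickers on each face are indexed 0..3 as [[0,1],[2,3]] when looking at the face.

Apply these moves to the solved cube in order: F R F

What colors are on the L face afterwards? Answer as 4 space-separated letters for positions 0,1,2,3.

After move 1 (F): F=GGGG U=WWOO R=WRWR D=RRYY L=OYOY
After move 2 (R): R=WWRR U=WGOG F=GRGY D=RBYB B=OBWB
After move 3 (F): F=GGYR U=WGYY R=OWGR D=RWYB L=OROB
Query: L face = OROB

Answer: O R O B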